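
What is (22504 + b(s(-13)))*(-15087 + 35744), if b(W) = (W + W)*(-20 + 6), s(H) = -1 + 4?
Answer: 463129940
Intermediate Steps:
s(H) = 3
b(W) = -28*W (b(W) = (2*W)*(-14) = -28*W)
(22504 + b(s(-13)))*(-15087 + 35744) = (22504 - 28*3)*(-15087 + 35744) = (22504 - 84)*20657 = 22420*20657 = 463129940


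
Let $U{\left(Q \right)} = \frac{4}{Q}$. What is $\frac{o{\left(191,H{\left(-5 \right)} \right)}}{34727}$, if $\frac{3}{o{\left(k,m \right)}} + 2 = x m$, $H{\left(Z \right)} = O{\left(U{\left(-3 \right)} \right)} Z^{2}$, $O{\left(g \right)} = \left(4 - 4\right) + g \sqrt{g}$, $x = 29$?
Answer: $- \frac{81}{584110015258} + \frac{13050 i \sqrt{3}}{292055007629} \approx -1.3867 \cdot 10^{-10} + 7.7394 \cdot 10^{-8} i$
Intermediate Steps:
$O{\left(g \right)} = g^{\frac{3}{2}}$ ($O{\left(g \right)} = \left(4 - 4\right) + g^{\frac{3}{2}} = 0 + g^{\frac{3}{2}} = g^{\frac{3}{2}}$)
$H{\left(Z \right)} = - \frac{8 i \sqrt{3} Z^{2}}{9}$ ($H{\left(Z \right)} = \left(\frac{4}{-3}\right)^{\frac{3}{2}} Z^{2} = \left(4 \left(- \frac{1}{3}\right)\right)^{\frac{3}{2}} Z^{2} = \left(- \frac{4}{3}\right)^{\frac{3}{2}} Z^{2} = - \frac{8 i \sqrt{3}}{9} Z^{2} = - \frac{8 i \sqrt{3} Z^{2}}{9}$)
$o{\left(k,m \right)} = \frac{3}{-2 + 29 m}$
$\frac{o{\left(191,H{\left(-5 \right)} \right)}}{34727} = \frac{3 \frac{1}{-2 + 29 \left(- \frac{8 i \sqrt{3} \left(-5\right)^{2}}{9}\right)}}{34727} = \frac{3}{-2 + 29 \left(\left(- \frac{8}{9}\right) i \sqrt{3} \cdot 25\right)} \frac{1}{34727} = \frac{3}{-2 + 29 \left(- \frac{200 i \sqrt{3}}{9}\right)} \frac{1}{34727} = \frac{3}{-2 - \frac{5800 i \sqrt{3}}{9}} \cdot \frac{1}{34727} = \frac{3}{34727 \left(-2 - \frac{5800 i \sqrt{3}}{9}\right)}$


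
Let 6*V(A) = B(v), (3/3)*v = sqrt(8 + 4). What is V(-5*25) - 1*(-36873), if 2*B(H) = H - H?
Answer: 36873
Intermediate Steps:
v = 2*sqrt(3) (v = sqrt(8 + 4) = sqrt(12) = 2*sqrt(3) ≈ 3.4641)
B(H) = 0 (B(H) = (H - H)/2 = (1/2)*0 = 0)
V(A) = 0 (V(A) = (1/6)*0 = 0)
V(-5*25) - 1*(-36873) = 0 - 1*(-36873) = 0 + 36873 = 36873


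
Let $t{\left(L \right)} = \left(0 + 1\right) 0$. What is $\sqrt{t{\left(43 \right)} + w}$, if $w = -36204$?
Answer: $2 i \sqrt{9051} \approx 190.27 i$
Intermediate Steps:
$t{\left(L \right)} = 0$ ($t{\left(L \right)} = 1 \cdot 0 = 0$)
$\sqrt{t{\left(43 \right)} + w} = \sqrt{0 - 36204} = \sqrt{-36204} = 2 i \sqrt{9051}$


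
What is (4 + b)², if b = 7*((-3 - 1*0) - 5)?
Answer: 2704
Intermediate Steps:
b = -56 (b = 7*((-3 + 0) - 5) = 7*(-3 - 5) = 7*(-8) = -56)
(4 + b)² = (4 - 56)² = (-52)² = 2704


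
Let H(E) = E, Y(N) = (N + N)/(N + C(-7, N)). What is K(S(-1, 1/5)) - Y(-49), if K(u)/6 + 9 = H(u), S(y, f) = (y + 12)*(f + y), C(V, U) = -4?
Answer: -28792/265 ≈ -108.65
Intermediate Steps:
S(y, f) = (12 + y)*(f + y)
Y(N) = 2*N/(-4 + N) (Y(N) = (N + N)/(N - 4) = (2*N)/(-4 + N) = 2*N/(-4 + N))
K(u) = -54 + 6*u
K(S(-1, 1/5)) - Y(-49) = (-54 + 6*((-1)² + 12*(1/5) + 12*(-1) + (1/5)*(-1))) - 2*(-49)/(-4 - 49) = (-54 + 6*(1 + 12*(1*(⅕)) - 12 + (1*(⅕))*(-1))) - 2*(-49)/(-53) = (-54 + 6*(1 + 12*(⅕) - 12 + (⅕)*(-1))) - 2*(-49)*(-1)/53 = (-54 + 6*(1 + 12/5 - 12 - ⅕)) - 1*98/53 = (-54 + 6*(-44/5)) - 98/53 = (-54 - 264/5) - 98/53 = -534/5 - 98/53 = -28792/265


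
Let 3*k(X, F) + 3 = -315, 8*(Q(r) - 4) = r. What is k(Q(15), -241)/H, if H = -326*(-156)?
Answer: -53/25428 ≈ -0.0020843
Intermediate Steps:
Q(r) = 4 + r/8
k(X, F) = -106 (k(X, F) = -1 + (⅓)*(-315) = -1 - 105 = -106)
H = 50856
k(Q(15), -241)/H = -106/50856 = -106*1/50856 = -53/25428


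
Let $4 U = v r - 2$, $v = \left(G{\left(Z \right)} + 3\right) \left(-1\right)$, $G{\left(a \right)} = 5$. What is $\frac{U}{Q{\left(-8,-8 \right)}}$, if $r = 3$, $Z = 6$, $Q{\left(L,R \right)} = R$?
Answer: $\frac{13}{16} \approx 0.8125$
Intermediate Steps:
$v = -8$ ($v = \left(5 + 3\right) \left(-1\right) = 8 \left(-1\right) = -8$)
$U = - \frac{13}{2}$ ($U = \frac{\left(-8\right) 3 - 2}{4} = \frac{-24 - 2}{4} = \frac{1}{4} \left(-26\right) = - \frac{13}{2} \approx -6.5$)
$\frac{U}{Q{\left(-8,-8 \right)}} = \frac{1}{-8} \left(- \frac{13}{2}\right) = \left(- \frac{1}{8}\right) \left(- \frac{13}{2}\right) = \frac{13}{16}$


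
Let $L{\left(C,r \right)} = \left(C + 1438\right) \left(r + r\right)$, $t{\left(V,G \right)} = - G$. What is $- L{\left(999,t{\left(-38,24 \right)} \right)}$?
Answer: $116976$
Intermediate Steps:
$L{\left(C,r \right)} = 2 r \left(1438 + C\right)$ ($L{\left(C,r \right)} = \left(1438 + C\right) 2 r = 2 r \left(1438 + C\right)$)
$- L{\left(999,t{\left(-38,24 \right)} \right)} = - 2 \left(\left(-1\right) 24\right) \left(1438 + 999\right) = - 2 \left(-24\right) 2437 = \left(-1\right) \left(-116976\right) = 116976$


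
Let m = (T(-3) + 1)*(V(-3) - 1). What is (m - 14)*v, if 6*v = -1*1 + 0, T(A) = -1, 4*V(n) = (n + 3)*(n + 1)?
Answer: 7/3 ≈ 2.3333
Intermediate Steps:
V(n) = (1 + n)*(3 + n)/4 (V(n) = ((n + 3)*(n + 1))/4 = ((3 + n)*(1 + n))/4 = ((1 + n)*(3 + n))/4 = (1 + n)*(3 + n)/4)
v = -⅙ (v = (-1*1 + 0)/6 = (-1 + 0)/6 = (⅙)*(-1) = -⅙ ≈ -0.16667)
m = 0 (m = (-1 + 1)*((¾ - 3 + (¼)*(-3)²) - 1) = 0*((¾ - 3 + (¼)*9) - 1) = 0*((¾ - 3 + 9/4) - 1) = 0*(0 - 1) = 0*(-1) = 0)
(m - 14)*v = (0 - 14)*(-⅙) = -14*(-⅙) = 7/3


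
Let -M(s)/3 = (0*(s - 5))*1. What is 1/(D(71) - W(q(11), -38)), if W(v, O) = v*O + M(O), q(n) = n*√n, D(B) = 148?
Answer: -37/475015 + 209*√11/950030 ≈ 0.00065174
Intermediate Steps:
q(n) = n^(3/2)
M(s) = 0 (M(s) = -3*0*(s - 5) = -3*0*(-5 + s) = -0 = -3*0 = 0)
W(v, O) = O*v (W(v, O) = v*O + 0 = O*v + 0 = O*v)
1/(D(71) - W(q(11), -38)) = 1/(148 - (-38)*11^(3/2)) = 1/(148 - (-38)*11*√11) = 1/(148 - (-418)*√11) = 1/(148 + 418*√11)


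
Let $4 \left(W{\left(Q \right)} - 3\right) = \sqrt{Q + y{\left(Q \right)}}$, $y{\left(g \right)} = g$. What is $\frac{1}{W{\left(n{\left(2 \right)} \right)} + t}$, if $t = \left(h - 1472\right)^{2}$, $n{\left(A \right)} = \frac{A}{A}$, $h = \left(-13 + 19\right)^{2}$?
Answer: $\frac{16496792}{34018018286407} - \frac{2 \sqrt{2}}{34018018286407} \approx 4.8494 \cdot 10^{-7}$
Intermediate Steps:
$h = 36$ ($h = 6^{2} = 36$)
$n{\left(A \right)} = 1$
$W{\left(Q \right)} = 3 + \frac{\sqrt{2} \sqrt{Q}}{4}$ ($W{\left(Q \right)} = 3 + \frac{\sqrt{Q + Q}}{4} = 3 + \frac{\sqrt{2 Q}}{4} = 3 + \frac{\sqrt{2} \sqrt{Q}}{4}$)
$t = 2062096$ ($t = \left(36 - 1472\right)^{2} = \left(-1436\right)^{2} = 2062096$)
$\frac{1}{W{\left(n{\left(2 \right)} \right)} + t} = \frac{1}{\left(3 + \frac{\sqrt{2} \sqrt{1}}{4}\right) + 2062096} = \frac{1}{\left(3 + \frac{1}{4} \sqrt{2} \cdot 1\right) + 2062096} = \frac{1}{\left(3 + \frac{\sqrt{2}}{4}\right) + 2062096} = \frac{1}{2062099 + \frac{\sqrt{2}}{4}}$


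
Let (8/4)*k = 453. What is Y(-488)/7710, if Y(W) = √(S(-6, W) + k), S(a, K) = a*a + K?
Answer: I*√902/15420 ≈ 0.0019477*I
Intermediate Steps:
k = 453/2 (k = (½)*453 = 453/2 ≈ 226.50)
S(a, K) = K + a² (S(a, K) = a² + K = K + a²)
Y(W) = √(525/2 + W) (Y(W) = √((W + (-6)²) + 453/2) = √((W + 36) + 453/2) = √((36 + W) + 453/2) = √(525/2 + W))
Y(-488)/7710 = (√(1050 + 4*(-488))/2)/7710 = (√(1050 - 1952)/2)*(1/7710) = (√(-902)/2)*(1/7710) = ((I*√902)/2)*(1/7710) = (I*√902/2)*(1/7710) = I*√902/15420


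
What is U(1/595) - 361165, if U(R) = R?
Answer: -214893174/595 ≈ -3.6117e+5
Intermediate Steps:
U(1/595) - 361165 = 1/595 - 361165 = -214893174/595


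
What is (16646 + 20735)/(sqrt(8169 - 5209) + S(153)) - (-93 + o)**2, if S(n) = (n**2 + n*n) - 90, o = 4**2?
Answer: -1618030336241/272937878 - 37381*sqrt(185)/545875756 ≈ -5928.2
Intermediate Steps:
o = 16
S(n) = -90 + 2*n**2 (S(n) = (n**2 + n**2) - 90 = 2*n**2 - 90 = -90 + 2*n**2)
(16646 + 20735)/(sqrt(8169 - 5209) + S(153)) - (-93 + o)**2 = (16646 + 20735)/(sqrt(8169 - 5209) + (-90 + 2*153**2)) - (-93 + 16)**2 = 37381/(sqrt(2960) + (-90 + 2*23409)) - 1*(-77)**2 = 37381/(4*sqrt(185) + (-90 + 46818)) - 1*5929 = 37381/(4*sqrt(185) + 46728) - 5929 = 37381/(46728 + 4*sqrt(185)) - 5929 = -5929 + 37381/(46728 + 4*sqrt(185))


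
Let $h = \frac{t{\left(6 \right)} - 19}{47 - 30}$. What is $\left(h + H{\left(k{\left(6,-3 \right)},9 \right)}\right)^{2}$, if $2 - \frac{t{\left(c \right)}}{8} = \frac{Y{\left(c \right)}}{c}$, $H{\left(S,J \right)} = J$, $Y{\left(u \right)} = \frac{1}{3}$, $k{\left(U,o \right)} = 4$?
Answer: $\frac{1811716}{23409} \approx 77.394$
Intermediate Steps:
$Y{\left(u \right)} = \frac{1}{3}$
$t{\left(c \right)} = 16 - \frac{8}{3 c}$ ($t{\left(c \right)} = 16 - 8 \frac{1}{3 c} = 16 - \frac{8}{3 c}$)
$h = - \frac{31}{153}$ ($h = \frac{\left(16 - \frac{8}{3 \cdot 6}\right) - 19}{47 - 30} = \frac{\left(16 - \frac{4}{9}\right) - 19}{17} = \left(\left(16 - \frac{4}{9}\right) - 19\right) \frac{1}{17} = \left(\frac{140}{9} - 19\right) \frac{1}{17} = \left(- \frac{31}{9}\right) \frac{1}{17} = - \frac{31}{153} \approx -0.20261$)
$\left(h + H{\left(k{\left(6,-3 \right)},9 \right)}\right)^{2} = \left(- \frac{31}{153} + 9\right)^{2} = \left(\frac{1346}{153}\right)^{2} = \frac{1811716}{23409}$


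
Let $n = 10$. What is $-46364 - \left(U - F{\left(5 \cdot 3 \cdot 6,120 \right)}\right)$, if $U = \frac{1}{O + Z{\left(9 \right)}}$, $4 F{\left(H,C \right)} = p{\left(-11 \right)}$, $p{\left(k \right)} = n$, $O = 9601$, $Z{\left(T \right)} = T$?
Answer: $- \frac{222767008}{4805} \approx -46362.0$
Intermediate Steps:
$p{\left(k \right)} = 10$
$F{\left(H,C \right)} = \frac{5}{2}$ ($F{\left(H,C \right)} = \frac{1}{4} \cdot 10 = \frac{5}{2}$)
$U = \frac{1}{9610}$ ($U = \frac{1}{9601 + 9} = \frac{1}{9610} \approx 0.00010406$)
$-46364 - \left(U - F{\left(5 \cdot 3 \cdot 6,120 \right)}\right) = -46364 + \left(\frac{5}{2} - \frac{1}{9610}\right) = -46364 + \frac{12012}{4805} = - \frac{222767008}{4805}$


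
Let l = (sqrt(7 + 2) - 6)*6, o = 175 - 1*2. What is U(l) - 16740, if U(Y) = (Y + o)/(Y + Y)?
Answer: -602795/36 ≈ -16744.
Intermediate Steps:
o = 173 (o = 175 - 2 = 173)
l = -18 (l = (sqrt(9) - 6)*6 = (3 - 6)*6 = -3*6 = -18)
U(Y) = (173 + Y)/(2*Y) (U(Y) = (Y + 173)/(Y + Y) = (173 + Y)/((2*Y)) = (173 + Y)*(1/(2*Y)) = (173 + Y)/(2*Y))
U(l) - 16740 = (1/2)*(173 - 18)/(-18) - 16740 = (1/2)*(-1/18)*155 - 16740 = -155/36 - 16740 = -602795/36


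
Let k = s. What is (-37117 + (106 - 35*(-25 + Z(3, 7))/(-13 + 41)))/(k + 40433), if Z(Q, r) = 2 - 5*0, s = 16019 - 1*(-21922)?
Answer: -147929/313496 ≈ -0.47187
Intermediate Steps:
s = 37941 (s = 16019 + 21922 = 37941)
Z(Q, r) = 2 (Z(Q, r) = 2 + 0 = 2)
k = 37941
(-37117 + (106 - 35*(-25 + Z(3, 7))/(-13 + 41)))/(k + 40433) = (-37117 + (106 - 35*(-25 + 2)/(-13 + 41)))/(37941 + 40433) = (-37117 + (106 - (-805)/28))/78374 = (-37117 + (106 - (-805)/28))*(1/78374) = (-37117 + (106 - 35*(-23/28)))*(1/78374) = (-37117 + (106 + 115/4))*(1/78374) = (-37117 + 539/4)*(1/78374) = -147929/4*1/78374 = -147929/313496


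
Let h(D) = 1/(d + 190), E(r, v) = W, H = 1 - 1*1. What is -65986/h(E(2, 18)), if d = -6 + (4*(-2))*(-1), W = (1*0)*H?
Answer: -12669312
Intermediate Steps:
H = 0 (H = 1 - 1 = 0)
W = 0 (W = (1*0)*0 = 0*0 = 0)
E(r, v) = 0
d = 2 (d = -6 - 8*(-1) = -6 + 8 = 2)
h(D) = 1/192 (h(D) = 1/(2 + 190) = 1/192)
-65986/h(E(2, 18)) = -65986/1/192 = -65986*192 = -12669312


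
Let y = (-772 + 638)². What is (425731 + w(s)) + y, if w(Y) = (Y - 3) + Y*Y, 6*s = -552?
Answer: 452056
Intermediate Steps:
s = -92 (s = (⅙)*(-552) = -92)
w(Y) = -3 + Y + Y² (w(Y) = (-3 + Y) + Y² = -3 + Y + Y²)
y = 17956 (y = (-134)² = 17956)
(425731 + w(s)) + y = (425731 + (-3 - 92 + (-92)²)) + 17956 = (425731 + (-3 - 92 + 8464)) + 17956 = (425731 + 8369) + 17956 = 434100 + 17956 = 452056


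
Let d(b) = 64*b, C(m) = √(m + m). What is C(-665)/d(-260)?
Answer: -I*√1330/16640 ≈ -0.0021917*I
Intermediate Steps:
C(m) = √2*√m (C(m) = √(2*m) = √2*√m)
C(-665)/d(-260) = (√2*√(-665))/((64*(-260))) = (√2*(I*√665))/(-16640) = (I*√1330)*(-1/16640) = -I*√1330/16640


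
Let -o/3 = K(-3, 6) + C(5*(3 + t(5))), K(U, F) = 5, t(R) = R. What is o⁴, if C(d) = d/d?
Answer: 104976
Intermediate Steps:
C(d) = 1
o = -18 (o = -3*(5 + 1) = -3*6 = -18)
o⁴ = (-18)⁴ = 104976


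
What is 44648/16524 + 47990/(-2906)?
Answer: -82904959/6002343 ≈ -13.812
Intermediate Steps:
44648/16524 + 47990/(-2906) = 44648*(1/16524) + 47990*(-1/2906) = 11162/4131 - 23995/1453 = -82904959/6002343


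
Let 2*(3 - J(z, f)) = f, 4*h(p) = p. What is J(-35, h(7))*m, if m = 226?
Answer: 1921/4 ≈ 480.25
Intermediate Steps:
h(p) = p/4
J(z, f) = 3 - f/2
J(-35, h(7))*m = (3 - 7/8)*226 = (17/8)*226 = 1921/4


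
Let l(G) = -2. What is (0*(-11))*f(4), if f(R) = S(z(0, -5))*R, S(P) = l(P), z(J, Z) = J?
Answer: 0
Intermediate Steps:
S(P) = -2
f(R) = -2*R
(0*(-11))*f(4) = (0*(-11))*(-2*4) = 0*(-8) = 0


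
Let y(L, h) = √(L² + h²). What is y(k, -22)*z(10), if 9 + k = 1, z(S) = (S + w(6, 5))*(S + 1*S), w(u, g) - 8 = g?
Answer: 920*√137 ≈ 10768.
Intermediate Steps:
w(u, g) = 8 + g
z(S) = 2*S*(13 + S) (z(S) = (S + (8 + 5))*(S + 1*S) = (S + 13)*(S + S) = (13 + S)*(2*S) = 2*S*(13 + S))
k = -8 (k = -9 + 1 = -8)
y(k, -22)*z(10) = √((-8)² + (-22)²)*(2*10*(13 + 10)) = √(64 + 484)*(2*10*23) = √548*460 = (2*√137)*460 = 920*√137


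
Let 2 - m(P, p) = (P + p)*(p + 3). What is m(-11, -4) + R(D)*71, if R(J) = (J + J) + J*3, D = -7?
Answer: -2498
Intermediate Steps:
m(P, p) = 2 - (3 + p)*(P + p) (m(P, p) = 2 - (P + p)*(p + 3) = 2 - (P + p)*(3 + p) = 2 - (3 + p)*(P + p))
R(J) = 5*J (R(J) = 2*J + 3*J = 5*J)
m(-11, -4) + R(D)*71 = (2 - 1*(-4)² - 3*(-11) - 3*(-4) - 1*(-11)*(-4)) + (5*(-7))*71 = (2 - 1*16 + 33 + 12 - 44) - 35*71 = (2 - 16 + 33 + 12 - 44) - 2485 = -13 - 2485 = -2498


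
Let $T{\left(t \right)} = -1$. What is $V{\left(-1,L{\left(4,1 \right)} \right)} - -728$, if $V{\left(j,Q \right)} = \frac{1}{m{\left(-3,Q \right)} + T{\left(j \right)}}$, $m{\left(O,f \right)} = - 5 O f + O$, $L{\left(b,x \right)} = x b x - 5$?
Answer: $\frac{13831}{19} \approx 727.95$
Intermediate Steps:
$L{\left(b,x \right)} = -5 + b x^{2}$ ($L{\left(b,x \right)} = b x x - 5 = b x^{2} - 5 = -5 + b x^{2}$)
$m{\left(O,f \right)} = O - 5 O f$ ($m{\left(O,f \right)} = - 5 O f + O = O - 5 O f$)
$V{\left(j,Q \right)} = \frac{1}{-4 + 15 Q}$ ($V{\left(j,Q \right)} = \frac{1}{- 3 \left(1 - 5 Q\right) - 1} = \frac{1}{\left(-3 + 15 Q\right) - 1} = \frac{1}{-4 + 15 Q}$)
$V{\left(-1,L{\left(4,1 \right)} \right)} - -728 = \frac{1}{-4 + 15 \left(-5 + 4 \cdot 1^{2}\right)} - -728 = \frac{1}{-4 + 15 \left(-5 + 4 \cdot 1\right)} + 728 = \frac{1}{-4 + 15 \left(-5 + 4\right)} + 728 = \frac{1}{-4 + 15 \left(-1\right)} + 728 = \frac{1}{-4 - 15} + 728 = \frac{1}{-19} + 728 = - \frac{1}{19} + 728 = \frac{13831}{19}$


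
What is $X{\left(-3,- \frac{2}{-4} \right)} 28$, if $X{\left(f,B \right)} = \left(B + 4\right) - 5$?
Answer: $-14$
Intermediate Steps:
$X{\left(f,B \right)} = -1 + B$ ($X{\left(f,B \right)} = \left(4 + B\right) - 5 = -1 + B$)
$X{\left(-3,- \frac{2}{-4} \right)} 28 = \left(-1 - \frac{2}{-4}\right) 28 = \left(-1 - - \frac{1}{2}\right) 28 = \left(-1 + \frac{1}{2}\right) 28 = \left(- \frac{1}{2}\right) 28 = -14$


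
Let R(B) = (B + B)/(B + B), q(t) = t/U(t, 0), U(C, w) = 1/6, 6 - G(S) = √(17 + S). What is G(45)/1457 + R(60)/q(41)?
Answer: 2933/358422 - √62/1457 ≈ 0.0027788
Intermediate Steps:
G(S) = 6 - √(17 + S)
U(C, w) = ⅙ (U(C, w) = 1*(⅙) = ⅙)
q(t) = 6*t (q(t) = t/(⅙) = t*6 = 6*t)
R(B) = 1 (R(B) = (2*B)/((2*B)) = (2*B)*(1/(2*B)) = 1)
G(45)/1457 + R(60)/q(41) = (6 - √(17 + 45))/1457 + 1/(6*41) = (6 - √62)*(1/1457) + 1/246 = (6/1457 - √62/1457) + 1*(1/246) = (6/1457 - √62/1457) + 1/246 = 2933/358422 - √62/1457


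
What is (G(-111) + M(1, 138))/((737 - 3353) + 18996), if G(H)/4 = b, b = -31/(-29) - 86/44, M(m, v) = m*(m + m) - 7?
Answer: -545/1045044 ≈ -0.00052151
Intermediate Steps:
M(m, v) = -7 + 2*m**2 (M(m, v) = m*(2*m) - 7 = 2*m**2 - 7 = -7 + 2*m**2)
b = -565/638 (b = -31*(-1/29) - 86*1/44 = 31/29 - 43/22 = -565/638 ≈ -0.88558)
G(H) = -1130/319 (G(H) = 4*(-565/638) = -1130/319)
(G(-111) + M(1, 138))/((737 - 3353) + 18996) = (-1130/319 + (-7 + 2*1**2))/((737 - 3353) + 18996) = (-1130/319 + (-7 + 2*1))/(-2616 + 18996) = (-1130/319 + (-7 + 2))/16380 = (-1130/319 - 5)*(1/16380) = -2725/319*1/16380 = -545/1045044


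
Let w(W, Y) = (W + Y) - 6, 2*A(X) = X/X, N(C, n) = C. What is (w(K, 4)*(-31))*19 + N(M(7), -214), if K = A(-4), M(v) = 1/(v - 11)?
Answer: 3533/4 ≈ 883.25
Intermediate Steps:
M(v) = 1/(-11 + v)
A(X) = 1/2 (A(X) = (X/X)/2 = (1/2)*1 = 1/2)
K = 1/2 ≈ 0.50000
w(W, Y) = -6 + W + Y
(w(K, 4)*(-31))*19 + N(M(7), -214) = ((-6 + 1/2 + 4)*(-31))*19 + 1/(-11 + 7) = -3/2*(-31)*19 + 1/(-4) = (93/2)*19 - 1/4 = 1767/2 - 1/4 = 3533/4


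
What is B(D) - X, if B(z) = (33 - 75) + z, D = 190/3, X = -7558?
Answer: 22738/3 ≈ 7579.3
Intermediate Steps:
D = 190/3 (D = 190*(⅓) = 190/3 ≈ 63.333)
B(z) = -42 + z
B(D) - X = (-42 + 190/3) - 1*(-7558) = 64/3 + 7558 = 22738/3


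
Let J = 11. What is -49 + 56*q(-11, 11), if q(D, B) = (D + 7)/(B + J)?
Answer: -651/11 ≈ -59.182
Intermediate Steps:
q(D, B) = (7 + D)/(11 + B) (q(D, B) = (D + 7)/(B + 11) = (7 + D)/(11 + B))
-49 + 56*q(-11, 11) = -49 + 56*((7 - 11)/(11 + 11)) = -49 + 56*(-4/22) = -49 + 56*((1/22)*(-4)) = -49 + 56*(-2/11) = -49 - 112/11 = -651/11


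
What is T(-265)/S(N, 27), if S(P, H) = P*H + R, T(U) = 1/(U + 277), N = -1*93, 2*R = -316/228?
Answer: -19/572666 ≈ -3.3178e-5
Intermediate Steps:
R = -79/114 (R = (-316/228)/2 = (-316*1/228)/2 = (½)*(-79/57) = -79/114 ≈ -0.69298)
N = -93
T(U) = 1/(277 + U)
S(P, H) = -79/114 + H*P (S(P, H) = P*H - 79/114 = H*P - 79/114 = -79/114 + H*P)
T(-265)/S(N, 27) = 1/((277 - 265)*(-79/114 + 27*(-93))) = 1/(12*(-79/114 - 2511)) = 1/(12*(-286333/114)) = (1/12)*(-114/286333) = -19/572666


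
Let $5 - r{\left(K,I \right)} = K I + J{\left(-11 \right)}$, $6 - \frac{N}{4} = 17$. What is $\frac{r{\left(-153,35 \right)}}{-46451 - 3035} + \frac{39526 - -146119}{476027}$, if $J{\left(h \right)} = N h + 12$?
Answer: $\frac{3435716571}{11778336061} \approx 0.2917$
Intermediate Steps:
$N = -44$ ($N = 24 - 68 = -44$)
$J{\left(h \right)} = 12 - 44 h$ ($J{\left(h \right)} = - 44 h + 12 = 12 - 44 h$)
$r{\left(K,I \right)} = -491 - I K$ ($r{\left(K,I \right)} = 5 - \left(K I + \left(12 - -484\right)\right) = 5 - \left(I K + \left(12 + 484\right)\right) = 5 - \left(I K + 496\right) = 5 - \left(496 + I K\right) = -491 - I K$)
$\frac{r{\left(-153,35 \right)}}{-46451 - 3035} + \frac{39526 - -146119}{476027} = \frac{-491 - 35 \left(-153\right)}{-46451 - 3035} + \frac{39526 - -146119}{476027} = \frac{-491 + 5355}{-46451 - 3035} + \left(39526 + 146119\right) \frac{1}{476027} = \frac{4864}{-49486} + 185645 \cdot \frac{1}{476027} = 4864 \left(- \frac{1}{49486}\right) + \frac{185645}{476027} = - \frac{2432}{24743} + \frac{185645}{476027} = \frac{3435716571}{11778336061}$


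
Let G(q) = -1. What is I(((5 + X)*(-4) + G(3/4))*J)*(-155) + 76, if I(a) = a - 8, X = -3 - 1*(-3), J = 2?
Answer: 7826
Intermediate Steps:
X = 0 (X = -3 + 3 = 0)
I(a) = -8 + a
I(((5 + X)*(-4) + G(3/4))*J)*(-155) + 76 = (-8 + ((5 + 0)*(-4) - 1)*2)*(-155) + 76 = (-8 + (5*(-4) - 1)*2)*(-155) + 76 = (-8 + (-20 - 1)*2)*(-155) + 76 = (-8 - 21*2)*(-155) + 76 = (-8 - 42)*(-155) + 76 = -50*(-155) + 76 = 7750 + 76 = 7826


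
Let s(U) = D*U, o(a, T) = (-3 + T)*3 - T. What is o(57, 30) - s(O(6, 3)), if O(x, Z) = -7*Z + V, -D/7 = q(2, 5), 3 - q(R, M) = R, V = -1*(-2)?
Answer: -82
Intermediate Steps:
V = 2
q(R, M) = 3 - R
D = -7 (D = -7*(3 - 1*2) = -7*(3 - 2) = -7*1 = -7)
o(a, T) = -9 + 2*T (o(a, T) = (-9 + 3*T) - T = -9 + 2*T)
O(x, Z) = 2 - 7*Z (O(x, Z) = -7*Z + 2 = 2 - 7*Z)
s(U) = -7*U
o(57, 30) - s(O(6, 3)) = (-9 + 2*30) - (-7)*(2 - 7*3) = (-9 + 60) - (-7)*(2 - 21) = 51 - (-7)*(-19) = 51 - 1*133 = 51 - 133 = -82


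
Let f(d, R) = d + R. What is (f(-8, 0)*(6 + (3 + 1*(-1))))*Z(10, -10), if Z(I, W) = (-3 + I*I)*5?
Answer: -31040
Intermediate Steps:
f(d, R) = R + d
Z(I, W) = -15 + 5*I² (Z(I, W) = (-3 + I²)*5 = -15 + 5*I²)
(f(-8, 0)*(6 + (3 + 1*(-1))))*Z(10, -10) = ((0 - 8)*(6 + (3 + 1*(-1))))*(-15 + 5*10²) = (-8*(6 + (3 - 1)))*(-15 + 5*100) = (-8*(6 + 2))*(-15 + 500) = -8*8*485 = -64*485 = -31040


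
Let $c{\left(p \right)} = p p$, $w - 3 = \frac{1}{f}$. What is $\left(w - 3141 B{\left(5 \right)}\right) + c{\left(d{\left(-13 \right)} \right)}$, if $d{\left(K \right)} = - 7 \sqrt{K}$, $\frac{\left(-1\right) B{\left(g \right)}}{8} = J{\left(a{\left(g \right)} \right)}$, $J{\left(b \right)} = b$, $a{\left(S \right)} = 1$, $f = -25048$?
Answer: $\frac{613525711}{25048} \approx 24494.0$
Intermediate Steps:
$B{\left(g \right)} = -8$ ($B{\left(g \right)} = \left(-8\right) 1 = -8$)
$w = \frac{75143}{25048}$ ($w = 3 + \frac{1}{-25048} = 3 - \frac{1}{25048} = \frac{75143}{25048} \approx 3.0$)
$c{\left(p \right)} = p^{2}$
$\left(w - 3141 B{\left(5 \right)}\right) + c{\left(d{\left(-13 \right)} \right)} = \left(\frac{75143}{25048} - -25128\right) + \left(- 7 \sqrt{-13}\right)^{2} = \left(\frac{75143}{25048} + 25128\right) + \left(- 7 i \sqrt{13}\right)^{2} = \frac{629481287}{25048} + \left(- 7 i \sqrt{13}\right)^{2} = \frac{629481287}{25048} - 637 = \frac{613525711}{25048}$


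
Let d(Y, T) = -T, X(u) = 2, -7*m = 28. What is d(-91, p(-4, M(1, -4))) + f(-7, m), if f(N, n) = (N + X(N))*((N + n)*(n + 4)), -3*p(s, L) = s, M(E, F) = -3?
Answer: -4/3 ≈ -1.3333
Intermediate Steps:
m = -4 (m = -⅐*28 = -4)
p(s, L) = -s/3
f(N, n) = (2 + N)*(4 + n)*(N + n) (f(N, n) = (N + 2)*((N + n)*(n + 4)) = (2 + N)*((N + n)*(4 + n)) = (2 + N)*((4 + n)*(N + n)) = (2 + N)*(4 + n)*(N + n))
d(-91, p(-4, M(1, -4))) + f(-7, m) = -(-1)*(-4)/3 + (2*(-4)² + 4*(-7)² + 8*(-7) + 8*(-4) - 7*(-4)² - 4*(-7)² + 6*(-7)*(-4)) = -1*4/3 + (2*16 + 4*49 - 56 - 32 - 7*16 - 4*49 + 168) = -4/3 + (32 + 196 - 56 - 32 - 112 - 196 + 168) = -4/3 + 0 = -4/3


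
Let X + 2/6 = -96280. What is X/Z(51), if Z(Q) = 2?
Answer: -288841/6 ≈ -48140.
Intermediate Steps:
X = -288841/3 (X = -1/3 - 96280 = -288841/3 ≈ -96280.)
X/Z(51) = -288841/3/2 = -288841/3*1/2 = -288841/6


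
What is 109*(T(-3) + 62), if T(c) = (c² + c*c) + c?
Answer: 8393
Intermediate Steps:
T(c) = c + 2*c² (T(c) = (c² + c²) + c = 2*c² + c = c + 2*c²)
109*(T(-3) + 62) = 109*(-3*(1 + 2*(-3)) + 62) = 109*(-3*(1 - 6) + 62) = 109*(-3*(-5) + 62) = 109*(15 + 62) = 109*77 = 8393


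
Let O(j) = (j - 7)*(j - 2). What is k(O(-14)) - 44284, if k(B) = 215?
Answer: -44069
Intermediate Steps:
O(j) = (-7 + j)*(-2 + j)
k(O(-14)) - 44284 = 215 - 44284 = -44069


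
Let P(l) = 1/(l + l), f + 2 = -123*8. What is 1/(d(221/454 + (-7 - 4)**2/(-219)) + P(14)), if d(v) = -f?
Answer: 28/27609 ≈ 0.0010142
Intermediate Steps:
f = -986 (f = -2 - 123*8 = -2 - 984 = -986)
d(v) = 986 (d(v) = -1*(-986) = 986)
P(l) = 1/(2*l)
1/(d(221/454 + (-7 - 4)**2/(-219)) + P(14)) = 1/(986 + (1/2)/14) = 1/(986 + (1/2)*(1/14)) = 1/(986 + 1/28) = 1/(27609/28) = 28/27609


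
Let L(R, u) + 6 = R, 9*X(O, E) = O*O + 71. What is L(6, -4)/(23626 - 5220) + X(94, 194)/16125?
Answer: 2969/48375 ≈ 0.061375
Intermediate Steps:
X(O, E) = 71/9 + O²/9 (X(O, E) = (O*O + 71)/9 = (O² + 71)/9 = (71 + O²)/9 = 71/9 + O²/9)
L(R, u) = -6 + R
L(6, -4)/(23626 - 5220) + X(94, 194)/16125 = (-6 + 6)/(23626 - 5220) + (71/9 + (⅑)*94²)/16125 = 0/18406 + (71/9 + (⅑)*8836)*(1/16125) = 0*(1/18406) + (71/9 + 8836/9)*(1/16125) = 0 + (2969/3)*(1/16125) = 0 + 2969/48375 = 2969/48375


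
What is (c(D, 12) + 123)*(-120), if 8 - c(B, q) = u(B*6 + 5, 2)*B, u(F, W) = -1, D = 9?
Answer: -16800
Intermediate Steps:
c(B, q) = 8 + B (c(B, q) = 8 - (-1)*B = 8 + B)
(c(D, 12) + 123)*(-120) = ((8 + 9) + 123)*(-120) = (17 + 123)*(-120) = 140*(-120) = -16800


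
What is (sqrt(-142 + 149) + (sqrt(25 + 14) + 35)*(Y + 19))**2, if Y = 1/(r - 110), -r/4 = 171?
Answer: (527975 + 794*sqrt(7) + 15085*sqrt(39))**2/630436 ≈ 6.1819e+5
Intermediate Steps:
r = -684 (r = -4*171 = -684)
Y = -1/794 (Y = 1/(-684 - 110) = 1/(-794) = -1/794 ≈ -0.0012594)
(sqrt(-142 + 149) + (sqrt(25 + 14) + 35)*(Y + 19))**2 = (sqrt(-142 + 149) + (sqrt(25 + 14) + 35)*(-1/794 + 19))**2 = (sqrt(7) + (sqrt(39) + 35)*(15085/794))**2 = (sqrt(7) + (35 + sqrt(39))*(15085/794))**2 = (sqrt(7) + (527975/794 + 15085*sqrt(39)/794))**2 = (527975/794 + sqrt(7) + 15085*sqrt(39)/794)**2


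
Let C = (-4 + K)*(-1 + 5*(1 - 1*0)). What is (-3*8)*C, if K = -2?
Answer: 576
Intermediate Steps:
C = -24 (C = (-4 - 2)*(-1 + 5*(1 - 1*0)) = -6*(-1 + 5*(1 + 0)) = -6*(-1 + 5*1) = -6*(-1 + 5) = -6*4 = -24)
(-3*8)*C = -3*8*(-24) = -24*(-24) = 576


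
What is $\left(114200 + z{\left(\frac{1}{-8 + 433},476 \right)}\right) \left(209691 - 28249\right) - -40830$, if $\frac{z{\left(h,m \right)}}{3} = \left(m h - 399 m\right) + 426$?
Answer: $- \frac{2060684036822}{25} \approx -8.2427 \cdot 10^{10}$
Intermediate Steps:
$z{\left(h,m \right)} = 1278 - 1197 m + 3 h m$ ($z{\left(h,m \right)} = 3 \left(\left(m h - 399 m\right) + 426\right) = 3 \left(\left(h m - 399 m\right) + 426\right) = 3 \left(\left(- 399 m + h m\right) + 426\right) = 3 \left(426 - 399 m + h m\right) = 1278 - 1197 m + 3 h m$)
$\left(114200 + z{\left(\frac{1}{-8 + 433},476 \right)}\right) \left(209691 - 28249\right) - -40830 = \left(114200 + \left(1278 - 569772 + 3 \frac{1}{-8 + 433} \cdot 476\right)\right) \left(209691 - 28249\right) - -40830 = \left(114200 + \left(1278 - 569772 + 3 \cdot \frac{1}{425} \cdot 476\right)\right) 181442 + 40830 = \left(114200 + \left(1278 - 569772 + \frac{84}{25}\right)\right) 181442 + 40830 = \left(114200 - \frac{14212266}{25}\right) 181442 + 40830 = \left(- \frac{11357266}{25}\right) 181442 + 40830 = - \frac{2060685057572}{25} + 40830 = - \frac{2060684036822}{25}$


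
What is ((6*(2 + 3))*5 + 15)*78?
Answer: 12870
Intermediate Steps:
((6*(2 + 3))*5 + 15)*78 = ((6*5)*5 + 15)*78 = (30*5 + 15)*78 = (150 + 15)*78 = 165*78 = 12870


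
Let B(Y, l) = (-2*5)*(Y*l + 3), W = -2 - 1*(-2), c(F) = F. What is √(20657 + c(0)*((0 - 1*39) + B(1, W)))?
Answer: √20657 ≈ 143.73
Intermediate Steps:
W = 0 (W = -2 + 2 = 0)
B(Y, l) = -30 - 10*Y*l (B(Y, l) = -10*(3 + Y*l) = -30 - 10*Y*l)
√(20657 + c(0)*((0 - 1*39) + B(1, W))) = √(20657 + 0*((0 - 1*39) + (-30 - 10*1*0))) = √(20657 + 0*((0 - 39) + (-30 + 0))) = √(20657 + 0*(-39 - 30)) = √(20657 + 0*(-69)) = √(20657 + 0) = √20657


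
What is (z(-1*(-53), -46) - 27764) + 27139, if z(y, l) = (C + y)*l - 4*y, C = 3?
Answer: -3413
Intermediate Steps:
z(y, l) = -4*y + l*(3 + y) (z(y, l) = (3 + y)*l - 4*y = l*(3 + y) - 4*y = -4*y + l*(3 + y))
(z(-1*(-53), -46) - 27764) + 27139 = ((-(-4)*(-53) + 3*(-46) - (-46)*(-53)) - 27764) + 27139 = ((-4*53 - 138 - 46*53) - 27764) + 27139 = ((-212 - 138 - 2438) - 27764) + 27139 = (-2788 - 27764) + 27139 = -30552 + 27139 = -3413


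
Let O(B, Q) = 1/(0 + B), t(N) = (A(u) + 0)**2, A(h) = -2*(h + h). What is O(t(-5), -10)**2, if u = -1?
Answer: 1/256 ≈ 0.0039063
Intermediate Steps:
A(h) = -4*h
t(N) = 16 (t(N) = (-4*(-1) + 0)**2 = (4 + 0)**2 = 4**2 = 16)
O(B, Q) = 1/B
O(t(-5), -10)**2 = (1/16)**2 = 1/256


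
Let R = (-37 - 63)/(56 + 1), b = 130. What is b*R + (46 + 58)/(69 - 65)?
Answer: -11518/57 ≈ -202.07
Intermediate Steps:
R = -100/57 ≈ -1.7544
b*R + (46 + 58)/(69 - 65) = 130*(-100/57) + (46 + 58)/(69 - 65) = -13000/57 + 104/4 = -13000/57 + 104*(1/4) = -13000/57 + 26 = -11518/57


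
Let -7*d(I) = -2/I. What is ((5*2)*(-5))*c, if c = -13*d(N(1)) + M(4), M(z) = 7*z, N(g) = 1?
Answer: -8500/7 ≈ -1214.3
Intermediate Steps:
d(I) = 2/(7*I) (d(I) = -(-2)/(7*I) = 2/(7*I))
c = 170/7 (c = -26/(7*1) + 7*4 = -26/7 + 28 = 170/7 ≈ 24.286)
((5*2)*(-5))*c = ((5*2)*(-5))*(170/7) = (10*(-5))*(170/7) = -50*170/7 = -8500/7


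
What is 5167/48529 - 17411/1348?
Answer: -837973303/65417092 ≈ -12.810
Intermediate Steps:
5167/48529 - 17411/1348 = -837973303/65417092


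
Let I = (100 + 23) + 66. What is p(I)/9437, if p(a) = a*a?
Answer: 35721/9437 ≈ 3.7852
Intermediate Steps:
I = 189 (I = 123 + 66 = 189)
p(a) = a**2
p(I)/9437 = 189**2/9437 = 35721*(1/9437) = 35721/9437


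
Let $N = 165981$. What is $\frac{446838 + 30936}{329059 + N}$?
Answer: $\frac{238887}{247520} \approx 0.96512$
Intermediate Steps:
$\frac{446838 + 30936}{329059 + N} = \frac{446838 + 30936}{329059 + 165981} = \frac{477774}{495040} = 477774 \cdot \frac{1}{495040} = \frac{238887}{247520}$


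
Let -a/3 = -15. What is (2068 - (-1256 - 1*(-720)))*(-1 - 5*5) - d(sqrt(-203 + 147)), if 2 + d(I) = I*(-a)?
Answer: -67702 + 90*I*sqrt(14) ≈ -67702.0 + 336.75*I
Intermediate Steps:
a = 45 (a = -3*(-15) = 45)
d(I) = -2 - 45*I (d(I) = -2 + I*(-1*45) = -2 + I*(-45) = -2 - 45*I)
(2068 - (-1256 - 1*(-720)))*(-1 - 5*5) - d(sqrt(-203 + 147)) = (2068 - (-1256 - 1*(-720)))*(-1 - 5*5) - (-2 - 45*sqrt(-203 + 147)) = (2068 - (-1256 + 720))*(-1 - 25) - (-2 - 90*I*sqrt(14)) = (2068 - 1*(-536))*(-26) - (-2 - 90*I*sqrt(14)) = (2068 + 536)*(-26) - (-2 - 90*I*sqrt(14)) = 2604*(-26) + (2 + 90*I*sqrt(14)) = -67704 + (2 + 90*I*sqrt(14)) = -67702 + 90*I*sqrt(14)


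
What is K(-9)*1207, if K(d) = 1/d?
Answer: -1207/9 ≈ -134.11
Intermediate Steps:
K(-9)*1207 = 1207/(-9) = -1/9*1207 = -1207/9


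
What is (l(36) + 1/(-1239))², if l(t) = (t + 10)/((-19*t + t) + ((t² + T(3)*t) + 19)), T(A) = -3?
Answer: 3184909225/479696145201 ≈ 0.0066394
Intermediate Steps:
l(t) = (10 + t)/(19 + t² - 21*t) (l(t) = (t + 10)/((-19*t + t) + ((t² - 3*t) + 19)) = (10 + t)/(-18*t + (19 + t² - 3*t)) = (10 + t)/(19 + t² - 21*t))
(l(36) + 1/(-1239))² = ((10 + 36)/(19 + 36² - 21*36) + 1/(-1239))² = (46/(19 + 1296 - 756) - 1/1239)² = (46/559 - 1/1239)² = (56435/692601)² = 3184909225/479696145201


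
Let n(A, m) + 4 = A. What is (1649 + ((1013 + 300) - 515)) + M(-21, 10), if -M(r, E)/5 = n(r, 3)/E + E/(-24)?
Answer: 29539/12 ≈ 2461.6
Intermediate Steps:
n(A, m) = -4 + A
M(r, E) = 5*E/24 - 5*(-4 + r)/E (M(r, E) = -5*((-4 + r)/E + E/(-24)) = -5*((-4 + r)/E + E*(-1/24)) = -5*((-4 + r)/E - E/24) = -5*(-E/24 + (-4 + r)/E) = 5*E/24 - 5*(-4 + r)/E)
(1649 + ((1013 + 300) - 515)) + M(-21, 10) = (1649 + ((1013 + 300) - 515)) + (5/24)*(96 + 10**2 - 24*(-21))/10 = (1649 + (1313 - 515)) + (5/24)*(1/10)*(96 + 100 + 504) = (1649 + 798) + (5/24)*(1/10)*700 = 2447 + 175/12 = 29539/12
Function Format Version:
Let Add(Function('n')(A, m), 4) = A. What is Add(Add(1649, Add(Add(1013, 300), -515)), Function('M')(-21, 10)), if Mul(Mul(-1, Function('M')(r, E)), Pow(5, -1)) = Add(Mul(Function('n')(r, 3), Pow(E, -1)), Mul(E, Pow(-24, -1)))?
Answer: Rational(29539, 12) ≈ 2461.6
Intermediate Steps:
Function('n')(A, m) = Add(-4, A)
Function('M')(r, E) = Add(Mul(Rational(5, 24), E), Mul(-5, Pow(E, -1), Add(-4, r))) (Function('M')(r, E) = Mul(-5, Add(Mul(Add(-4, r), Pow(E, -1)), Mul(E, Pow(-24, -1)))) = Mul(-5, Add(Mul(Pow(E, -1), Add(-4, r)), Mul(E, Rational(-1, 24)))) = Mul(-5, Add(Mul(Pow(E, -1), Add(-4, r)), Mul(Rational(-1, 24), E))) = Mul(-5, Add(Mul(Rational(-1, 24), E), Mul(Pow(E, -1), Add(-4, r)))) = Add(Mul(Rational(5, 24), E), Mul(-5, Pow(E, -1), Add(-4, r))))
Add(Add(1649, Add(Add(1013, 300), -515)), Function('M')(-21, 10)) = Add(Add(1649, Add(Add(1013, 300), -515)), Mul(Rational(5, 24), Pow(10, -1), Add(96, Pow(10, 2), Mul(-24, -21)))) = Add(Add(1649, Add(1313, -515)), Mul(Rational(5, 24), Rational(1, 10), Add(96, 100, 504))) = Add(Add(1649, 798), Mul(Rational(5, 24), Rational(1, 10), 700)) = Add(2447, Rational(175, 12)) = Rational(29539, 12)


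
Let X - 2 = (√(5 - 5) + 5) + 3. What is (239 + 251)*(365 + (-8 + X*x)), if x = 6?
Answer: 204330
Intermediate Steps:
X = 10 (X = 2 + ((√(5 - 5) + 5) + 3) = 2 + ((√0 + 5) + 3) = 2 + ((0 + 5) + 3) = 2 + (5 + 3) = 2 + 8 = 10)
(239 + 251)*(365 + (-8 + X*x)) = (239 + 251)*(365 + (-8 + 10*6)) = 490*(365 + (-8 + 60)) = 490*(365 + 52) = 490*417 = 204330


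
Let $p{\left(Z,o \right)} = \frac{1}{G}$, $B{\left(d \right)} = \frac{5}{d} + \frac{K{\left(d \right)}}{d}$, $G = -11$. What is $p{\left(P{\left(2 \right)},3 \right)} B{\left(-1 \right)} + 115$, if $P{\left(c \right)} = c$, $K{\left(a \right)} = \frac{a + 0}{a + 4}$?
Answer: $\frac{3809}{33} \approx 115.42$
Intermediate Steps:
$K{\left(a \right)} = \frac{a}{4 + a}$
$B{\left(d \right)} = \frac{1}{4 + d} + \frac{5}{d}$ ($B{\left(d \right)} = \frac{5}{d} + \frac{d \frac{1}{4 + d}}{d} = \frac{5}{d} + \frac{1}{4 + d} = \frac{1}{4 + d} + \frac{5}{d}$)
$p{\left(Z,o \right)} = - \frac{1}{11}$ ($p{\left(Z,o \right)} = \frac{1}{-11} = - \frac{1}{11}$)
$p{\left(P{\left(2 \right)},3 \right)} B{\left(-1 \right)} + 115 = - \frac{2 \frac{1}{-1} \frac{1}{4 - 1} \left(10 + 3 \left(-1\right)\right)}{11} + 115 = - \frac{2 \left(-1\right) \frac{1}{3} \left(10 - 3\right)}{11} + 115 = - \frac{2 \left(-1\right) \frac{1}{3} \cdot 7}{11} + 115 = \left(- \frac{1}{11}\right) \left(- \frac{14}{3}\right) + 115 = \frac{14}{33} + 115 = \frac{3809}{33}$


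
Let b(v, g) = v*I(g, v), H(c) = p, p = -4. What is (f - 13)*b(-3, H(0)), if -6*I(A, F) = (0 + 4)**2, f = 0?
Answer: -104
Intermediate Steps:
I(A, F) = -8/3 (I(A, F) = -(0 + 4)**2/6 = -1/6*4**2 = -1/6*16 = -8/3)
H(c) = -4
b(v, g) = -8*v/3 (b(v, g) = v*(-8/3) = -8*v/3)
(f - 13)*b(-3, H(0)) = (0 - 13)*(-8/3*(-3)) = -13*8 = -104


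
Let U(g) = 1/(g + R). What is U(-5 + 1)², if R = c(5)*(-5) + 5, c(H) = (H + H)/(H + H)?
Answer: 1/16 ≈ 0.062500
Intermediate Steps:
c(H) = 1 (c(H) = (2*H)/((2*H)) = (2*H)*(1/(2*H)) = 1)
R = 0 (R = 1*(-5) + 5 = -5 + 5 = 0)
U(g) = 1/g (U(g) = 1/(g + 0) = 1/g)
U(-5 + 1)² = (1/(-5 + 1))² = (1/(-4))² = (-¼)² = 1/16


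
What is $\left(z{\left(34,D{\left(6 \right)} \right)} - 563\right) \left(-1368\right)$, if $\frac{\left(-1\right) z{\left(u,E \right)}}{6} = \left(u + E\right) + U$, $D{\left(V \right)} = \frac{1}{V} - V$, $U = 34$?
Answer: $1280448$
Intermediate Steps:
$z{\left(u,E \right)} = -204 - 6 E - 6 u$ ($z{\left(u,E \right)} = - 6 \left(\left(u + E\right) + 34\right) = - 6 \left(\left(E + u\right) + 34\right) = - 6 \left(34 + E + u\right) = -204 - 6 E - 6 u$)
$\left(z{\left(34,D{\left(6 \right)} \right)} - 563\right) \left(-1368\right) = \left(\left(-204 - 6 \left(\frac{1}{6} - 6\right) - 204\right) - 563\right) \left(-1368\right) = \left(\left(-204 - -35 - 204\right) - 563\right) \left(-1368\right) = \left(\left(-204 + 35 - 204\right) - 563\right) \left(-1368\right) = \left(-373 - 563\right) \left(-1368\right) = \left(-936\right) \left(-1368\right) = 1280448$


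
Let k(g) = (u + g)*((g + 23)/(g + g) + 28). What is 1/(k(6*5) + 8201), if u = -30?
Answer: 1/8201 ≈ 0.00012194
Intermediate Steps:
k(g) = (-30 + g)*(28 + (23 + g)/(2*g)) (k(g) = (-30 + g)*((g + 23)/(g + g) + 28) = (-30 + g)*((23 + g)/((2*g)) + 28) = (-30 + g)*((23 + g)*(1/(2*g)) + 28) = (-30 + g)*((23 + g)/(2*g) + 28) = (-30 + g)*(28 + (23 + g)/(2*g)))
1/(k(6*5) + 8201) = 1/((-690 + (6*5)*(-1687 + 57*(6*5)))/(2*((6*5))) + 8201) = 1/((½)*(-690 + 30*(-1687 + 57*30))/30 + 8201) = 1/((½)*(1/30)*(-690 + 30*(-1687 + 1710)) + 8201) = 1/((½)*(1/30)*(-690 + 30*23) + 8201) = 1/((½)*(1/30)*(-690 + 690) + 8201) = 1/((½)*(1/30)*0 + 8201) = 1/(0 + 8201) = 1/8201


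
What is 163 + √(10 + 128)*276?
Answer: 163 + 276*√138 ≈ 3405.3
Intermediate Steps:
163 + √(10 + 128)*276 = 163 + √138*276 = 163 + 276*√138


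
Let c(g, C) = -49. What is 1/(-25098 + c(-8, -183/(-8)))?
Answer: -1/25147 ≈ -3.9766e-5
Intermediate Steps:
1/(-25098 + c(-8, -183/(-8))) = 1/(-25098 - 49) = 1/(-25147) = -1/25147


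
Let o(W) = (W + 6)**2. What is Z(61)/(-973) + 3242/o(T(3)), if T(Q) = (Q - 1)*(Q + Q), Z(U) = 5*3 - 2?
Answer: 1575127/157626 ≈ 9.9928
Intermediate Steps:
Z(U) = 13 (Z(U) = 15 - 2 = 13)
T(Q) = 2*Q*(-1 + Q) (T(Q) = (-1 + Q)*(2*Q) = 2*Q*(-1 + Q))
o(W) = (6 + W)**2
Z(61)/(-973) + 3242/o(T(3)) = 13/(-973) + 3242/((6 + 2*3*(-1 + 3))**2) = 13*(-1/973) + 3242/((6 + 2*3*2)**2) = -13/973 + 3242/((6 + 12)**2) = -13/973 + 3242/(18**2) = -13/973 + 3242/324 = -13/973 + 3242*(1/324) = -13/973 + 1621/162 = 1575127/157626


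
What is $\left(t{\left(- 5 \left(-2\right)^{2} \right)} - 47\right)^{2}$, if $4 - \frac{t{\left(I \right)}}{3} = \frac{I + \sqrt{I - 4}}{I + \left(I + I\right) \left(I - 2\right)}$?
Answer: $\frac{112800173}{92450} + \frac{4506 i \sqrt{6}}{9245} \approx 1220.1 + 1.1939 i$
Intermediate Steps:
$t{\left(I \right)} = 12 - \frac{3 \left(I + \sqrt{-4 + I}\right)}{I + 2 I \left(-2 + I\right)}$ ($t{\left(I \right)} = 12 - 3 \frac{I + \sqrt{I - 4}}{I + \left(I + I\right) \left(I - 2\right)} = 12 - 3 \frac{I + \sqrt{-4 + I}}{I + 2 I \left(-2 + I\right)} = 12 - \frac{3 \left(I + \sqrt{-4 + I}\right)}{I + 2 I \left(-2 + I\right)}$)
$\left(t{\left(- 5 \left(-2\right)^{2} \right)} - 47\right)^{2} = \left(\frac{3 \left(- \sqrt{-4 - 5 \left(-2\right)^{2}} - 13 \left(- 5 \left(-2\right)^{2}\right) + 8 \left(- 5 \left(-2\right)^{2}\right)^{2}\right)}{- 5 \left(-2\right)^{2} \left(-3 + 2 \left(- 5 \left(-2\right)^{2}\right)\right)} - 47\right)^{2} = \left(\frac{3 \left(- \sqrt{-4 - 20} - 13 \left(\left(-5\right) 4\right) + 8 \left(\left(-5\right) 4\right)^{2}\right)}{\left(-5\right) 4 \left(-3 + 2 \left(\left(-5\right) 4\right)\right)} - 47\right)^{2} = \left(\frac{3 \left(- \sqrt{-4 - 20} - -260 + 8 \left(-20\right)^{2}\right)}{\left(-20\right) \left(-3 + 2 \left(-20\right)\right)} - 47\right)^{2} = \left(3 \left(- \frac{1}{20}\right) \frac{1}{-3 - 40} \left(- \sqrt{-24} + 260 + 8 \cdot 400\right) - 47\right)^{2} = \left(3 \left(- \frac{1}{20}\right) \frac{1}{-43} \left(- 2 i \sqrt{6} + 260 + 3200\right) - 47\right)^{2} = \left(3 \left(- \frac{1}{20}\right) \left(- \frac{1}{43}\right) \left(- 2 i \sqrt{6} + 260 + 3200\right) - 47\right)^{2} = \left(3 \left(- \frac{1}{20}\right) \left(- \frac{1}{43}\right) \left(3460 - 2 i \sqrt{6}\right) - 47\right)^{2} = \left(\left(\frac{519}{43} - \frac{3 i \sqrt{6}}{430}\right) - 47\right)^{2} = \left(- \frac{1502}{43} - \frac{3 i \sqrt{6}}{430}\right)^{2}$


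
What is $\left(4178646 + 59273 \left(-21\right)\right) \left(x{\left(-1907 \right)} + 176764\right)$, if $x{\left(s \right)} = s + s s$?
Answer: $11182627002978$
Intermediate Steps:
$x{\left(s \right)} = s + s^{2}$
$\left(4178646 + 59273 \left(-21\right)\right) \left(x{\left(-1907 \right)} + 176764\right) = \left(4178646 + 59273 \left(-21\right)\right) \left(- 1907 \left(1 - 1907\right) + 176764\right) = \left(4178646 - 1244733\right) \left(\left(-1907\right) \left(-1906\right) + 176764\right) = 2933913 \left(3634742 + 176764\right) = 2933913 \cdot 3811506 = 11182627002978$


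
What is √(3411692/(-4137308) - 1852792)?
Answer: I*√1982177688521395589/1034327 ≈ 1361.2*I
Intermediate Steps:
√(3411692/(-4137308) - 1852792) = √(3411692*(-1/4137308) - 1852792) = √(-852923/1034327 - 1852792) = √(-1916393643907/1034327) = I*√1982177688521395589/1034327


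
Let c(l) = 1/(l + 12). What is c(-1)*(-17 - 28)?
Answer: -45/11 ≈ -4.0909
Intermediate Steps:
c(l) = 1/(12 + l)
c(-1)*(-17 - 28) = (-17 - 28)/(12 - 1) = -45/11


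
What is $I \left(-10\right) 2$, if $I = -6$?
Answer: $120$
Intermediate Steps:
$I \left(-10\right) 2 = \left(-6\right) \left(-10\right) 2 = 60 \cdot 2 = 120$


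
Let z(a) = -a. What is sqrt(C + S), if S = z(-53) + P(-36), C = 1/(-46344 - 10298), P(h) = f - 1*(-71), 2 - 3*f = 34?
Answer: sqrt(3272481977502)/169926 ≈ 10.646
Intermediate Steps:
f = -32/3 (f = 2/3 - 1/3*34 = 2/3 - 34/3 = -32/3 ≈ -10.667)
P(h) = 181/3 (P(h) = -32/3 - 1*(-71) = -32/3 + 71 = 181/3)
C = -1/56642 (C = 1/(-56642) = -1/56642 ≈ -1.7655e-5)
S = 340/3 (S = -1*(-53) + 181/3 = 53 + 181/3 = 340/3 ≈ 113.33)
sqrt(C + S) = sqrt(-1/56642 + 340/3) = sqrt(19258277/169926) = sqrt(3272481977502)/169926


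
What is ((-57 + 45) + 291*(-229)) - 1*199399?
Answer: -266050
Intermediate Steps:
((-57 + 45) + 291*(-229)) - 1*199399 = (-12 - 66639) - 199399 = -66651 - 199399 = -266050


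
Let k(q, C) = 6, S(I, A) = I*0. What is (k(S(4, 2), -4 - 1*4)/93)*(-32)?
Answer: -64/31 ≈ -2.0645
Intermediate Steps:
S(I, A) = 0
(k(S(4, 2), -4 - 1*4)/93)*(-32) = (6/93)*(-32) = (6*(1/93))*(-32) = (2/31)*(-32) = -64/31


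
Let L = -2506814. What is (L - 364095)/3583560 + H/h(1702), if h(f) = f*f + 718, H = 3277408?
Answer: 1713133112491/5191721969160 ≈ 0.32997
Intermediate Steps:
h(f) = 718 + f**2 (h(f) = f**2 + 718 = 718 + f**2)
(L - 364095)/3583560 + H/h(1702) = (-2506814 - 364095)/3583560 + 3277408/(718 + 1702**2) = -2870909*1/3583560 + 3277408/(718 + 2896804) = -2870909/3583560 + 3277408/2897522 = -2870909/3583560 + 3277408*(1/2897522) = -2870909/3583560 + 1638704/1448761 = 1713133112491/5191721969160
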